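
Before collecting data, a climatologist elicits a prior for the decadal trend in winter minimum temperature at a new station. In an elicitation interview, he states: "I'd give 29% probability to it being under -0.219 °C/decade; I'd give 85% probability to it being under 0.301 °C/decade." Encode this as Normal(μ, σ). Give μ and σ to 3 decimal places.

μ = -0.038, σ = 0.327

The p-quantile of Normal(μ,σ) is μ + z_p·σ, with z_{0.29} = -0.5534 and z_{0.85} = 1.036.
Eliminate σ: μ = (z₂·x₁ − z₁·x₂)/(z₂ − z₁) = (1.036·-0.219 − (-0.5534)·0.301)/1.59 = -0.038.
Then σ = (x₂ − x₁)/(z₂ − z₁) = (0.301 − -0.219)/1.59 = 0.327.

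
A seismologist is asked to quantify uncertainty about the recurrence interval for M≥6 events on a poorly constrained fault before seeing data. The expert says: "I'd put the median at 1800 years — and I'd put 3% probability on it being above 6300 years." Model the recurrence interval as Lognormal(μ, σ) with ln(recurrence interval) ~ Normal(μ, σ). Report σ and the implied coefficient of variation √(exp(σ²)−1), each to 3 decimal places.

If T ~ Lognormal(μ,σ) then ln T ~ Normal(μ,σ), so the p-quantile of ln T is μ + z_p·σ.
ln(1800) = 7.496 and ln(6300) = 8.748; z_{0.5} = 0, z_{0.97} = 1.881.
σ = (8.748 − 7.496)/(1.881 − (0)) = 0.666.
μ = 7.496 − (0)·0.666 = 7.496.
CV = √(exp(σ²)−1) = √(exp(0.4437)−1) = 0.747.

σ ≈ 0.666, CV ≈ 0.747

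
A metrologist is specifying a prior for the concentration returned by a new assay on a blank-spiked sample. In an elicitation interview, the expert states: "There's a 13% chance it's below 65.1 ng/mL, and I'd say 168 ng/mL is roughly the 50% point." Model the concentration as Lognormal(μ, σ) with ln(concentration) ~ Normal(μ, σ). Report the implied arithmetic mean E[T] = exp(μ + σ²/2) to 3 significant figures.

E[T] ≈ 239 ng/mL

If T ~ Lognormal(μ,σ) then ln T ~ Normal(μ,σ), so the p-quantile of ln T is μ + z_p·σ.
ln(65.1) = 4.176 and ln(168) = 5.124; z_{0.13} = -1.126, z_{0.5} = 0.
σ = (5.124 − 4.176)/(0 − (-1.126)) = 0.842.
μ = 4.176 − (-1.126)·0.842 = 5.124.
E[T] = exp(μ + σ²/2) = exp(5.124 + 0.3542) = 239 ng/mL.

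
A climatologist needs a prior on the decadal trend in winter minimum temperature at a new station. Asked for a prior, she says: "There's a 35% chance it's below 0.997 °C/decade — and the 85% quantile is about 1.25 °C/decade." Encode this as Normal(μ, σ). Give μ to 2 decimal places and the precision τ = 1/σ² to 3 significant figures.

μ = 1.07, τ = 31.6

The p-quantile of Normal(μ,σ) is μ + z_p·σ, with z_{0.35} = -0.3853 and z_{0.85} = 1.036.
Eliminate σ: μ = (z₂·x₁ − z₁·x₂)/(z₂ − z₁) = (1.036·0.997 − (-0.3853)·1.25)/1.422 = 1.07.
Then σ = (x₂ − x₁)/(z₂ − z₁) = (1.25 − 0.997)/1.422 = 0.18.
Precision τ = 1/σ² = 1/0.1779² = 31.6.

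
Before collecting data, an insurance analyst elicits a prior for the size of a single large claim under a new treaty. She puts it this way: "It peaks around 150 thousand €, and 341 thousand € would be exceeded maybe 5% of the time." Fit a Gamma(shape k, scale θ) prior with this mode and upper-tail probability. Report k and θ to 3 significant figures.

Gamma(k,θ) with k>1 has mode (k−1)θ, so θ = 150/(k−1).
Need P(X < 341) = 0.95 with θ tied to k this way. Start at k = 2, θ = 150: P(X<341) ≈ 0.663.
Too low — raise k to concentrate. Iterating converges to k ≈ 5.07.
Then θ = 150/(5.07−1) ≈ 36.9.

k ≈ 5.07, θ ≈ 36.9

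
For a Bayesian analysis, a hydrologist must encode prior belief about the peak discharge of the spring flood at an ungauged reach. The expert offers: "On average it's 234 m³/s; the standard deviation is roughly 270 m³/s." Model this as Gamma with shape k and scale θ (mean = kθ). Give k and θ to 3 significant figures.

For Gamma(k, scale θ): mean = kθ, variance = kθ², so CV = 1/√k.
CV = SD/mean = 270/234 = 1.154, hence k = 1/CV² = 0.751.
Then θ = mean/k = 234/0.751 = 312.

k ≈ 0.751, θ ≈ 312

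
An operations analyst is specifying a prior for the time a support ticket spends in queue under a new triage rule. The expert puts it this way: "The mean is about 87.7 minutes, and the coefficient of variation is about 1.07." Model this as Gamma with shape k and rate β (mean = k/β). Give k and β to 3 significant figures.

For Gamma(k, rate β): mean = k/β, variance = k/β², so CV = 1/√k.
CV = 1.07, hence k = 1/CV² = 0.873.
Then β = k/mean = 0.873/87.7 = 0.00996.

k ≈ 0.873, β ≈ 0.00996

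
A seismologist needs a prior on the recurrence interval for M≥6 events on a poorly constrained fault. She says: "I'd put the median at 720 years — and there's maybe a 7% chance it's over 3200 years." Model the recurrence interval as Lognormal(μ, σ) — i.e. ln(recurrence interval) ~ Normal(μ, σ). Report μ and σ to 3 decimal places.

μ ≈ 6.579, σ ≈ 1.011

If T ~ Lognormal(μ,σ) then ln T ~ Normal(μ,σ), so the p-quantile of ln T is μ + z_p·σ.
ln(720) = 6.579 and ln(3200) = 8.071; z_{0.5} = 0, z_{0.93} = 1.476.
σ = (8.071 − 6.579)/(1.476 − (0)) = 1.011.
μ = 6.579 − (0)·1.011 = 6.579.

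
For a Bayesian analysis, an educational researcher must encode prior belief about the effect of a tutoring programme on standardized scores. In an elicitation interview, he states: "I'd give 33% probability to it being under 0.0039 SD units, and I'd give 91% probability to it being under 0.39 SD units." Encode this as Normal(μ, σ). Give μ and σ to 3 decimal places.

μ = 0.099, σ = 0.217

For Normal(μ,σ), the p-quantile is μ + z_p·σ. Here z_{0.33} = -0.4399, z_{0.91} = 1.341.
So 0.0039 = μ − 0.4399σ and 0.39 = μ + 1.341σ.
Subtracting: σ = (0.39 − 0.0039)/(1.341 − (-0.4399)) = 0.217.
Then μ = 0.0039 − (-0.4399)·0.217 = 0.099.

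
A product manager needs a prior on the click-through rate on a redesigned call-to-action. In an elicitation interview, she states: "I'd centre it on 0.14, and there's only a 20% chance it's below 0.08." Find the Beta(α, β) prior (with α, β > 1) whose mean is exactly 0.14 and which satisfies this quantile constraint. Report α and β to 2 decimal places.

With mean 0.14 fixed, write α = 0.14s, β = 0.86s where s = α+β.
Need P(θ < 0.08) = 0.2 under Beta(0.14s, 0.86s). Normal approximation: (q−m)/√(m(1−m)/s) ≈ z_{0.2} = -0.842, so s ≈ 0.14·0.86·(-0.842)²/(0.08−0.14)² = 23.7.
At s = 23.7: P(θ<0.08) ≈ 0.205. Adjusting to match 0.2 gives s ≈ 24.43.
So α = 0.14·24.43 ≈ 3.42, β = 0.86·24.43 ≈ 21.01.

α ≈ 3.42, β ≈ 21.01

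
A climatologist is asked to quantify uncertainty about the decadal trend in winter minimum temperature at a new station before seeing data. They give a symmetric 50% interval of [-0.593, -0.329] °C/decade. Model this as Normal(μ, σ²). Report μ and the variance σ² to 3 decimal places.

μ = -0.461, σ² = 0.038

A symmetric 50% interval runs μ ± z·σ with z = 0.6745.
Half-width = 0.132, so σ = 0.132/0.6745 = 0.1957 and σ² = 0.038.
μ is the interval midpoint, -0.461.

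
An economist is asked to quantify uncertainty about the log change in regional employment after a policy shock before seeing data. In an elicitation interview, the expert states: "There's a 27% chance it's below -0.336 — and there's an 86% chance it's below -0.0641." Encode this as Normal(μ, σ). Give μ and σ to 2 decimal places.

The p-quantile of Normal(μ,σ) is μ + z_p·σ, with z_{0.27} = -0.6128 and z_{0.86} = 1.08.
Eliminate σ: μ = (z₂·x₁ − z₁·x₂)/(z₂ − z₁) = (1.08·-0.336 − (-0.6128)·-0.0641)/1.693 = -0.24.
Then σ = (x₂ − x₁)/(z₂ − z₁) = (-0.0641 − -0.336)/1.693 = 0.16.

μ = -0.24, σ = 0.16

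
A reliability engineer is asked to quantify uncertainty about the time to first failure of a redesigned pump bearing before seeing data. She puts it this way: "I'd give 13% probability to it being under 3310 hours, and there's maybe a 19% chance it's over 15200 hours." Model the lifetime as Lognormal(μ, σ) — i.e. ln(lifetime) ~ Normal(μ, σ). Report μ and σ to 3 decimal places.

If T ~ Lognormal(μ,σ) then ln T ~ Normal(μ,σ), so the p-quantile of ln T is μ + z_p·σ.
ln(3310) = 8.105 and ln(15200) = 9.629; z_{0.13} = -1.126, z_{0.81} = 0.8779.
σ = (9.629 − 8.105)/(0.8779 − (-1.126)) = 0.761.
μ = 8.105 − (-1.126)·0.761 = 8.961.

μ ≈ 8.961, σ ≈ 0.761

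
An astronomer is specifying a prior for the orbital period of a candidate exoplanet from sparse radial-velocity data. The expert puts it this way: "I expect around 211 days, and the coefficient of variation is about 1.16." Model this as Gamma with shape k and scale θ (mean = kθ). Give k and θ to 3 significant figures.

For Gamma(k, scale θ): mean = kθ, variance = kθ², so CV = 1/√k.
CV = 1.16, hence k = 1/CV² = 0.743.
Then θ = mean/k = 211/0.743 = 284.

k ≈ 0.743, θ ≈ 284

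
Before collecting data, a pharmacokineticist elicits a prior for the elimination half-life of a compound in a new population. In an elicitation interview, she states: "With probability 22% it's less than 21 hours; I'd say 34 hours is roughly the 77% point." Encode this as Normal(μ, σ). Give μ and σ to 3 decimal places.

For Normal(μ,σ), the p-quantile is μ + z_p·σ. Here z_{0.22} = -0.7722, z_{0.77} = 0.7388.
So 21 = μ − 0.7722σ and 34 = μ + 0.7388σ.
Subtracting: σ = (34 − 21)/(0.7388 − (-0.7722)) = 8.603.
Then μ = 21 − (-0.7722)·8.603 = 27.643.

μ = 27.643, σ = 8.603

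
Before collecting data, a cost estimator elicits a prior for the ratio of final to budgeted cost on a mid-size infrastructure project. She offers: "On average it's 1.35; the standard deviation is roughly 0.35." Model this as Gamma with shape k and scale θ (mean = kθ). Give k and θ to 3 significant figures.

k ≈ 14.9, θ ≈ 0.0907

For Gamma(k, scale θ): mean = kθ, variance = kθ², so CV = 1/√k.
CV = SD/mean = 0.35/1.35 = 0.2593, hence k = 1/CV² = 14.9.
Then θ = mean/k = 1.35/14.9 = 0.0907.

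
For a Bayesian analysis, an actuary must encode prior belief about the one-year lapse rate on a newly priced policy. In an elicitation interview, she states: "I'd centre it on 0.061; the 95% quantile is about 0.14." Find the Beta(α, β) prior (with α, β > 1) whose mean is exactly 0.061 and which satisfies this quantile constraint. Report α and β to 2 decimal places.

α ≈ 2.03, β ≈ 31.31

With mean 0.061 fixed, write α = 0.061s, β = 0.939s where s = α+β.
Need P(θ < 0.14) = 0.95 under Beta(0.061s, 0.939s). Normal approximation: (q−m)/√(m(1−m)/s) ≈ z_{0.95} = 1.64, so s ≈ 0.061·0.939·(1.64)²/(0.14−0.061)² = 24.8.
At s = 24.8: P(θ<0.14) ≈ 0.930. Adjusting to match 0.95 gives s ≈ 33.35.
So α = 0.061·33.35 ≈ 2.03, β = 0.939·33.35 ≈ 31.31.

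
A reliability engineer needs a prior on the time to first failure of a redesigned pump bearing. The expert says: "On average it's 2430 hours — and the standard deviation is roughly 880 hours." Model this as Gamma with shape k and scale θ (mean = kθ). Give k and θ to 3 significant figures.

For Gamma(k, scale θ): mean = kθ, variance = kθ², so CV = 1/√k.
CV = SD/mean = 880/2430 = 0.3621, hence k = 1/CV² = 7.63.
Then θ = mean/k = 2430/7.63 = 319.

k ≈ 7.63, θ ≈ 319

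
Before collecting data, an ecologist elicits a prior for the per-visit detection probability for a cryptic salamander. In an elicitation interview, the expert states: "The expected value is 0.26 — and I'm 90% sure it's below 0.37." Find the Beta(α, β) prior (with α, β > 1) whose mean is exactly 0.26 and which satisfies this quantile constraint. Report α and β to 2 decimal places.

With mean 0.26 fixed, write α = 0.26s, β = 0.74s where s = α+β.
Need P(θ < 0.37) = 0.9 under Beta(0.26s, 0.74s). Normal approximation: (q−m)/√(m(1−m)/s) ≈ z_{0.9} = 1.28, so s ≈ 0.26·0.74·(1.28)²/(0.37−0.26)² = 26.1.
At s = 26.1: P(θ<0.37) ≈ 0.895. Adjusting to match 0.9 gives s ≈ 27.39.
So α = 0.26·27.39 ≈ 7.12, β = 0.74·27.39 ≈ 20.27.

α ≈ 7.12, β ≈ 20.27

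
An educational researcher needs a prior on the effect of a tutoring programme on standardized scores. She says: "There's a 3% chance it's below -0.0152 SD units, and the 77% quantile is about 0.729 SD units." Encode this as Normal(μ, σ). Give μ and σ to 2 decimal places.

For Normal(μ,σ), the p-quantile is μ + z_p·σ. Here z_{0.03} = -1.881, z_{0.77} = 0.7388.
So -0.0152 = μ − 1.881σ and 0.729 = μ + 0.7388σ.
Subtracting: σ = (0.729 − -0.0152)/(0.7388 − (-1.881)) = 0.28.
Then μ = -0.0152 − (-1.881)·0.28 = 0.52.

μ = 0.52, σ = 0.28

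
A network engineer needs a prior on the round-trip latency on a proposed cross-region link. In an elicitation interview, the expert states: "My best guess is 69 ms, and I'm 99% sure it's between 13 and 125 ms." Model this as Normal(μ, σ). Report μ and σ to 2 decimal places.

μ = 69.00, σ = 21.74

A symmetric 99% interval runs μ ± z·σ with z = 2.576.
Half-width = 56, so σ = 56/2.576 = 21.74.
μ is the stated best guess, 69.00.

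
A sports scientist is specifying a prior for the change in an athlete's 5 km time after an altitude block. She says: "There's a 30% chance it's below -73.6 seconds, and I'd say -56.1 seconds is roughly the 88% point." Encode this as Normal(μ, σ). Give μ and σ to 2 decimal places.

The p-quantile of Normal(μ,σ) is μ + z_p·σ, with z_{0.3} = -0.5244 and z_{0.88} = 1.175.
Eliminate σ: μ = (z₂·x₁ − z₁·x₂)/(z₂ − z₁) = (1.175·-73.6 − (-0.5244)·-56.1)/1.699 = -68.20.
Then σ = (x₂ − x₁)/(z₂ − z₁) = (-56.1 − -73.6)/1.699 = 10.30.

μ = -68.20, σ = 10.30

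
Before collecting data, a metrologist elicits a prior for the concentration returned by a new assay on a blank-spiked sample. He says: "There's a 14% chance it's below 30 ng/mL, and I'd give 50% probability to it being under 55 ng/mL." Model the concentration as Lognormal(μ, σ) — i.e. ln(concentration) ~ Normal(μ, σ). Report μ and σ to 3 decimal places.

If T ~ Lognormal(μ,σ) then ln T ~ Normal(μ,σ), so the p-quantile of ln T is μ + z_p·σ.
ln(30) = 3.401 and ln(55) = 4.007; z_{0.14} = -1.08, z_{0.5} = 0.
σ = (4.007 − 3.401)/(0 − (-1.08)) = 0.561.
μ = 3.401 − (-1.08)·0.561 = 4.007.

μ ≈ 4.007, σ ≈ 0.561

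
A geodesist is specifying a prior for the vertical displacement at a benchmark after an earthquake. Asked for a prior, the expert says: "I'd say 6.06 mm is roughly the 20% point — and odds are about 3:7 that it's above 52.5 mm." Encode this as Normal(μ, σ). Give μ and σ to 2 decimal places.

μ = 34.67, σ = 34.00

For Normal(μ,σ), the p-quantile is μ + z_p·σ. Here z_{0.2} = -0.8416, z_{0.7} = 0.5244.
So 6.06 = μ − 0.8416σ and 52.5 = μ + 0.5244σ.
Subtracting: σ = (52.5 − 6.06)/(0.5244 − (-0.8416)) = 34.00.
Then μ = 6.06 − (-0.8416)·34.00 = 34.67.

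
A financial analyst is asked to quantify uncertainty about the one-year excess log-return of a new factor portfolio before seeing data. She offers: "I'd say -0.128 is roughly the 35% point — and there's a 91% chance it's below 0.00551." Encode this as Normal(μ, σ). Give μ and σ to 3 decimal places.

μ = -0.098, σ = 0.077

The p-quantile of Normal(μ,σ) is μ + z_p·σ, with z_{0.35} = -0.3853 and z_{0.91} = 1.341.
Eliminate σ: μ = (z₂·x₁ − z₁·x₂)/(z₂ − z₁) = (1.341·-0.128 − (-0.3853)·0.00551)/1.726 = -0.098.
Then σ = (x₂ − x₁)/(z₂ − z₁) = (0.00551 − -0.128)/1.726 = 0.077.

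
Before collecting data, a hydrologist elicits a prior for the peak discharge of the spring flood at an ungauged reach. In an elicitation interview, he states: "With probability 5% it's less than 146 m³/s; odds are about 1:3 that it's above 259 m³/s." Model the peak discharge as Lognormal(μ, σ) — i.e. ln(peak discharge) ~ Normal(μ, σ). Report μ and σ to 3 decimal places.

If T ~ Lognormal(μ,σ) then ln T ~ Normal(μ,σ), so the p-quantile of ln T is μ + z_p·σ.
ln(146) = 4.984 and ln(259) = 5.557; z_{0.05} = -1.645, z_{0.75} = 0.6745.
σ = (5.557 − 4.984)/(0.6745 − (-1.645)) = 0.247.
μ = 4.984 − (-1.645)·0.247 = 5.390.

μ ≈ 5.390, σ ≈ 0.247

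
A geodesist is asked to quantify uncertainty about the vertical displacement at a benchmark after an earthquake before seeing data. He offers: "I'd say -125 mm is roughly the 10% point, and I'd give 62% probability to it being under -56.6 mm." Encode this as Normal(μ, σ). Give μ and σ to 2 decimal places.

For Normal(μ,σ), the p-quantile is μ + z_p·σ. Here z_{0.1} = -1.282, z_{0.62} = 0.3055.
So -125 = μ − 1.282σ and -56.6 = μ + 0.3055σ.
Subtracting: σ = (-56.6 − -125)/(0.3055 − (-1.282)) = 43.10.
Then μ = -125 − (-1.282)·43.10 = -69.77.

μ = -69.77, σ = 43.10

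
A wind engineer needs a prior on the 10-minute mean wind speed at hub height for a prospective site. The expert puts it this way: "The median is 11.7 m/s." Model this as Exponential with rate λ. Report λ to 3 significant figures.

Exponential median = ln 2 / λ, so λ = ln 2 / 11.7 = 0.0592.

λ ≈ 0.0592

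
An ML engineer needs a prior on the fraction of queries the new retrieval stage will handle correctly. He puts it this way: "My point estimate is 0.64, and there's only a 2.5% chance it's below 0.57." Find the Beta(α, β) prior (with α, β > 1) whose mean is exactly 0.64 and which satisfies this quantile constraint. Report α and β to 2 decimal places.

With mean 0.64 fixed, write α = 0.64s, β = 0.36s where s = α+β.
Need P(θ < 0.57) = 0.025 under Beta(0.64s, 0.36s). Normal approximation: (q−m)/√(m(1−m)/s) ≈ z_{0.025} = -1.96, so s ≈ 0.64·0.36·(-1.96)²/(0.57−0.64)² = 180.6.
At s = 180.6: P(θ<0.57) ≈ 0.027. Adjusting to match 0.025 gives s ≈ 186.70.
So α = 0.64·186.70 ≈ 119.49, β = 0.36·186.70 ≈ 67.21.

α ≈ 119.49, β ≈ 67.21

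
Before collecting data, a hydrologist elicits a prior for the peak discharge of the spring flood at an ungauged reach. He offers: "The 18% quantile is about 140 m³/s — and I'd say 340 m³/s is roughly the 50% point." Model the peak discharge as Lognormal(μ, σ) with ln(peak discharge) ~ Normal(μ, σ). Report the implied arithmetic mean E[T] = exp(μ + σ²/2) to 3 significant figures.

E[T] ≈ 544 m³/s

If T ~ Lognormal(μ,σ) then ln T ~ Normal(μ,σ), so the p-quantile of ln T is μ + z_p·σ.
ln(140) = 4.942 and ln(340) = 5.829; z_{0.18} = -0.9154, z_{0.5} = 0.
σ = (5.829 − 4.942)/(0 − (-0.9154)) = 0.969.
μ = 4.942 − (-0.9154)·0.969 = 5.829.
E[T] = exp(μ + σ²/2) = exp(5.829 + 0.4698) = 544 m³/s.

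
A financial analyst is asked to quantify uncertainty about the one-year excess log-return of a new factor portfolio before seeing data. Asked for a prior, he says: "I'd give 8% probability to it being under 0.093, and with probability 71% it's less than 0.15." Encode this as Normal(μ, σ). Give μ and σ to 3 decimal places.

μ = 0.134, σ = 0.029

For Normal(μ,σ), the p-quantile is μ + z_p·σ. Here z_{0.08} = -1.405, z_{0.71} = 0.5534.
So 0.093 = μ − 1.405σ and 0.15 = μ + 0.5534σ.
Subtracting: σ = (0.15 − 0.093)/(0.5534 − (-1.405)) = 0.029.
Then μ = 0.093 − (-1.405)·0.029 = 0.134.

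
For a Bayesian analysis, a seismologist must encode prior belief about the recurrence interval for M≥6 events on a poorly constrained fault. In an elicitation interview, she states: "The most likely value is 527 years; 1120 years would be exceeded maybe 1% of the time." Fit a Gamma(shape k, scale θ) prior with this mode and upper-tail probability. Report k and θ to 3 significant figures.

k ≈ 9.54, θ ≈ 61.7

Gamma(k,θ) with k>1 has mode (k−1)θ, so θ = 527/(k−1).
Need P(X < 1120) = 0.99 with θ tied to k this way. Start at k = 2, θ = 527: P(X<1120) ≈ 0.627.
Too low — raise k to concentrate. Iterating converges to k ≈ 9.54.
Then θ = 527/(9.54−1) ≈ 61.7.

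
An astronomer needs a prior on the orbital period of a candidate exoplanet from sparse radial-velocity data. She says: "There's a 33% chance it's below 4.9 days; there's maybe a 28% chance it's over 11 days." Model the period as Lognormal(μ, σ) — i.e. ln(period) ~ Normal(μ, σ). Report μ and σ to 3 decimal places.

If T ~ Lognormal(μ,σ) then ln T ~ Normal(μ,σ), so the p-quantile of ln T is μ + z_p·σ.
ln(4.9) = 1.589 and ln(11) = 2.398; z_{0.33} = -0.4399, z_{0.72} = 0.5828.
σ = (2.398 − 1.589)/(0.5828 − (-0.4399)) = 0.791.
μ = 1.589 − (-0.4399)·0.791 = 1.937.

μ ≈ 1.937, σ ≈ 0.791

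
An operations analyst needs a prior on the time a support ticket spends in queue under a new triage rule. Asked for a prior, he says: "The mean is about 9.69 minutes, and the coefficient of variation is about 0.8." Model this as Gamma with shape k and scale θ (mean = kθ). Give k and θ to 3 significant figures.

k ≈ 1.56, θ ≈ 6.2

For Gamma(k, scale θ): mean = kθ, variance = kθ², so CV = 1/√k.
CV = 0.8, hence k = 1/CV² = 1.56.
Then θ = mean/k = 9.69/1.56 = 6.2.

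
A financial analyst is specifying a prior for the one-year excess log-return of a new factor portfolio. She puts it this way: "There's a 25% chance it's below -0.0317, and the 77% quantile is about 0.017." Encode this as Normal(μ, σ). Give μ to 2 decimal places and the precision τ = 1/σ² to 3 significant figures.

For Normal(μ,σ), the p-quantile is μ + z_p·σ. Here z_{0.25} = -0.6745, z_{0.77} = 0.7388.
So -0.0317 = μ − 0.6745σ and 0.017 = μ + 0.7388σ.
Subtracting: σ = (0.017 − -0.0317)/(0.7388 − (-0.6745)) = 0.03.
Then μ = -0.0317 − (-0.6745)·0.03 = -0.01.
Precision τ = 1/σ² = 1/0.03446² = 842.

μ = -0.01, τ = 842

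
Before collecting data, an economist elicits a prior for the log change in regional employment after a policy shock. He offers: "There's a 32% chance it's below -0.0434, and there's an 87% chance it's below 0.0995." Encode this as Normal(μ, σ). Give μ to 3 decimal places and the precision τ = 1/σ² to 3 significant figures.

μ = -0.001, τ = 124

For Normal(μ,σ), the p-quantile is μ + z_p·σ. Here z_{0.32} = -0.4677, z_{0.87} = 1.126.
So -0.0434 = μ − 0.4677σ and 0.0995 = μ + 1.126σ.
Subtracting: σ = (0.0995 − -0.0434)/(1.126 − (-0.4677)) = 0.090.
Then μ = -0.0434 − (-0.4677)·0.090 = -0.001.
Precision τ = 1/σ² = 1/0.08964² = 124.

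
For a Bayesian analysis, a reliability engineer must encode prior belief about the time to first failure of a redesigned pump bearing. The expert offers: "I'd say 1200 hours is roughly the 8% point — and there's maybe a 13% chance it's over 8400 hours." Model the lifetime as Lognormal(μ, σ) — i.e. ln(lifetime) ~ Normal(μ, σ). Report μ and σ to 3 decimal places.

μ ≈ 8.170, σ ≈ 0.769

If T ~ Lognormal(μ,σ) then ln T ~ Normal(μ,σ), so the p-quantile of ln T is μ + z_p·σ.
ln(1200) = 7.09 and ln(8400) = 9.036; z_{0.08} = -1.405, z_{0.87} = 1.126.
σ = (9.036 − 7.09)/(1.126 − (-1.405)) = 0.769.
μ = 7.09 − (-1.405)·0.769 = 8.170.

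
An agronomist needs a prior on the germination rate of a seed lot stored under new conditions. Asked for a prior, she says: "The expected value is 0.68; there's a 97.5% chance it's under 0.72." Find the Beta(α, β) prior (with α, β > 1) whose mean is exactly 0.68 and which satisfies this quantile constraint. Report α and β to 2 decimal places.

With mean 0.68 fixed, write α = 0.68s, β = 0.32s where s = α+β.
Need P(θ < 0.72) = 0.975 under Beta(0.68s, 0.32s). Normal approximation: (q−m)/√(m(1−m)/s) ≈ z_{0.975} = 1.96, so s ≈ 0.68·0.32·(1.96)²/(0.72−0.68)² = 522.4.
At s = 522.4: P(θ<0.72) ≈ 0.977. Adjusting to match 0.975 gives s ≈ 503.66.
So α = 0.68·503.66 ≈ 342.49, β = 0.32·503.66 ≈ 161.17.

α ≈ 342.49, β ≈ 161.17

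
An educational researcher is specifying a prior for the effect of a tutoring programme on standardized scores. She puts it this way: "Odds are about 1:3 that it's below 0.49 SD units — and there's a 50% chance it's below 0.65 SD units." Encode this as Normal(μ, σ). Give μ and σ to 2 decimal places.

The p-quantile of Normal(μ,σ) is μ + z_p·σ, with z_{0.25} = -0.6745 and z_{0.5} = 0.
Eliminate σ: μ = (z₂·x₁ − z₁·x₂)/(z₂ − z₁) = (0·0.49 − (-0.6745)·0.65)/0.6745 = 0.65.
Then σ = (x₂ − x₁)/(z₂ − z₁) = (0.65 − 0.49)/0.6745 = 0.24.

μ = 0.65, σ = 0.24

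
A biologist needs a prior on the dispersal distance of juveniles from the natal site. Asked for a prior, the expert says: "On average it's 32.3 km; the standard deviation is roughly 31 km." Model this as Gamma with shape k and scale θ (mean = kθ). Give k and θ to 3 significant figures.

k ≈ 1.09, θ ≈ 29.8

For Gamma(k, scale θ): mean = kθ, variance = kθ², so CV = 1/√k.
CV = SD/mean = 31/32.3 = 0.9598, hence k = 1/CV² = 1.09.
Then θ = mean/k = 32.3/1.09 = 29.8.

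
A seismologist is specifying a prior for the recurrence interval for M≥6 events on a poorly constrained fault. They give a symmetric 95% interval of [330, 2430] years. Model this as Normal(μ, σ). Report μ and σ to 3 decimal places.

μ = 1380.000, σ = 535.724

A symmetric 95% interval runs μ ± z·σ with z = 1.96.
Half-width = 1050, so σ = 1050/1.96 = 535.724.
μ is the interval midpoint, 1380.000.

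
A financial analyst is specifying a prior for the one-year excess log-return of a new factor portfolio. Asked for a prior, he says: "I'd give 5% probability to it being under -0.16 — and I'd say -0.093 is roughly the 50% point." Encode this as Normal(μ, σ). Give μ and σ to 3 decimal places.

μ = -0.093, σ = 0.041

The p-quantile of Normal(μ,σ) is μ + z_p·σ, with z_{0.05} = -1.645 and z_{0.5} = 0.
Eliminate σ: μ = (z₂·x₁ − z₁·x₂)/(z₂ − z₁) = (0·-0.16 − (-1.645)·-0.093)/1.645 = -0.093.
Then σ = (x₂ − x₁)/(z₂ − z₁) = (-0.093 − -0.16)/1.645 = 0.041.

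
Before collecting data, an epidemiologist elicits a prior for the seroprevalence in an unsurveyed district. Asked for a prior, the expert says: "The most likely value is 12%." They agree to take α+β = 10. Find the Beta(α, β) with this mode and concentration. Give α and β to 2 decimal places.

For α,β > 1 the Beta mode is (α−1)/(α+β−2). With α+β = 10, the mode is (α−1)/8.
Set (α−1)/8 = 0.12 → α = 1 + 0.12·8 = 1.96.
β = 10 − α = 8.04.

α = 1.96, β = 8.04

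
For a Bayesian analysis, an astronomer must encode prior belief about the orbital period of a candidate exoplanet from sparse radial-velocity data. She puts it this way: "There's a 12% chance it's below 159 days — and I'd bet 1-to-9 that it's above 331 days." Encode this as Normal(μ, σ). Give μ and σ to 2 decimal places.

μ = 241.27, σ = 70.02

For Normal(μ,σ), the p-quantile is μ + z_p·σ. Here z_{0.12} = -1.175, z_{0.9} = 1.282.
So 159 = μ − 1.175σ and 331 = μ + 1.282σ.
Subtracting: σ = (331 − 159)/(1.282 − (-1.175)) = 70.02.
Then μ = 159 − (-1.175)·70.02 = 241.27.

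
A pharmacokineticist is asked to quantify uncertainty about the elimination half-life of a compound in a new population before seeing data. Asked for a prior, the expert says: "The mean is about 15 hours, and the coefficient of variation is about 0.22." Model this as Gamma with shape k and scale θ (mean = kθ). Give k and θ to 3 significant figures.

For Gamma(k, scale θ): mean = kθ, variance = kθ², so CV = 1/√k.
CV = 0.22, hence k = 1/CV² = 20.7.
Then θ = mean/k = 15/20.7 = 0.726.

k ≈ 20.7, θ ≈ 0.726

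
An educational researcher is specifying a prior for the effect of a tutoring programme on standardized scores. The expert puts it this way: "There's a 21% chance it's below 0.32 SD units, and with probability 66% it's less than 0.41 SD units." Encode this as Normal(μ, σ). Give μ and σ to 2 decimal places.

For Normal(μ,σ), the p-quantile is μ + z_p·σ. Here z_{0.21} = -0.8064, z_{0.66} = 0.4125.
So 0.32 = μ − 0.8064σ and 0.41 = μ + 0.4125σ.
Subtracting: σ = (0.41 − 0.32)/(0.4125 − (-0.8064)) = 0.07.
Then μ = 0.32 − (-0.8064)·0.07 = 0.38.

μ = 0.38, σ = 0.07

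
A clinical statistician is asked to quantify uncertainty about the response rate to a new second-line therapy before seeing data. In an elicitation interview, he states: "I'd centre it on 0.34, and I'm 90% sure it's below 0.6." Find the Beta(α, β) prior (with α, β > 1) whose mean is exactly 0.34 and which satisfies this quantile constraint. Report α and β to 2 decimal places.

α ≈ 1.91, β ≈ 3.70

With mean 0.34 fixed, write α = 0.34s, β = 0.66s where s = α+β.
Need P(θ < 0.6) = 0.9 under Beta(0.34s, 0.66s). Normal approximation: (q−m)/√(m(1−m)/s) ≈ z_{0.9} = 1.28, so s ≈ 0.34·0.66·(1.28)²/(0.6−0.34)² = 5.5.
At s = 5.5: P(θ<0.6) ≈ 0.897. Adjusting to match 0.9 gives s ≈ 5.60.
So α = 0.34·5.60 ≈ 1.91, β = 0.66·5.60 ≈ 3.70.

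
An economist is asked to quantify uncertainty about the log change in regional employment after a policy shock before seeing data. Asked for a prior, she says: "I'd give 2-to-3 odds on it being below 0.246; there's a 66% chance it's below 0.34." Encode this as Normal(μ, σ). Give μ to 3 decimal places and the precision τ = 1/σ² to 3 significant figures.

For Normal(μ,σ), the p-quantile is μ + z_p·σ. Here z_{0.4} = -0.2533, z_{0.66} = 0.4125.
So 0.246 = μ − 0.2533σ and 0.34 = μ + 0.4125σ.
Subtracting: σ = (0.34 − 0.246)/(0.4125 − (-0.2533)) = 0.141.
Then μ = 0.246 − (-0.2533)·0.141 = 0.282.
Precision τ = 1/σ² = 1/0.1412² = 50.2.

μ = 0.282, τ = 50.2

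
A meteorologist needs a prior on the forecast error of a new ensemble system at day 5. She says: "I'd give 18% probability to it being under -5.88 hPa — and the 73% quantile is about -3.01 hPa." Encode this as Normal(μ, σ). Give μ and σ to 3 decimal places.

The p-quantile of Normal(μ,σ) is μ + z_p·σ, with z_{0.18} = -0.9154 and z_{0.73} = 0.6128.
Eliminate σ: μ = (z₂·x₁ − z₁·x₂)/(z₂ − z₁) = (0.6128·-5.88 − (-0.9154)·-3.01)/1.528 = -4.161.
Then σ = (x₂ − x₁)/(z₂ − z₁) = (-3.01 − -5.88)/1.528 = 1.878.

μ = -4.161, σ = 1.878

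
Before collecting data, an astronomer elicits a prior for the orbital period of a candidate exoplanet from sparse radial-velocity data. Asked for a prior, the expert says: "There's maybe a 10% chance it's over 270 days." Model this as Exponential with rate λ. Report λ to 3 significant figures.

λ ≈ 0.00853

P(T > 270.0) = e^(−λ·270.0) = 0.1, so λ = −ln(0.1)/270.0 = 0.00853.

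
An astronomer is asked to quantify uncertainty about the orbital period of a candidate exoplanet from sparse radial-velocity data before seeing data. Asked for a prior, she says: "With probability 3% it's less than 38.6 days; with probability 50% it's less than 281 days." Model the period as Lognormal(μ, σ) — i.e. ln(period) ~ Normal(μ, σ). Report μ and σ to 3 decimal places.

μ ≈ 5.638, σ ≈ 1.055

If T ~ Lognormal(μ,σ) then ln T ~ Normal(μ,σ), so the p-quantile of ln T is μ + z_p·σ.
ln(38.6) = 3.653 and ln(281) = 5.638; z_{0.03} = -1.881, z_{0.5} = 0.
σ = (5.638 − 3.653)/(0 − (-1.881)) = 1.055.
μ = 3.653 − (-1.881)·1.055 = 5.638.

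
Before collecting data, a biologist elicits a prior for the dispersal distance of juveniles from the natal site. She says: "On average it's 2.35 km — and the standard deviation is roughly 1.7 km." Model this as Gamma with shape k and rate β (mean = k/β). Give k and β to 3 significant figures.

k ≈ 1.91, β ≈ 0.813

For Gamma(k, rate β): mean = k/β, variance = k/β², so CV = 1/√k.
CV = SD/mean = 1.7/2.35 = 0.7234, hence k = 1/CV² = 1.91.
Then β = k/mean = 1.91/2.35 = 0.813.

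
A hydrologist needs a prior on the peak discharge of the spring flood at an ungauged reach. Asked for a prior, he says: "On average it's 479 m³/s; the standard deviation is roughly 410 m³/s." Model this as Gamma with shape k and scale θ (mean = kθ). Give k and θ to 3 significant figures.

k ≈ 1.36, θ ≈ 351

For Gamma(k, scale θ): mean = kθ, variance = kθ², so CV = 1/√k.
CV = SD/mean = 410/479 = 0.8559, hence k = 1/CV² = 1.36.
Then θ = mean/k = 479/1.36 = 351.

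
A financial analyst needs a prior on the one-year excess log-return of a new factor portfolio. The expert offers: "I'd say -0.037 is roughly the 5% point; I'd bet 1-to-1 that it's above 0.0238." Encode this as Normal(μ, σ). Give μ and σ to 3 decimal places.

The p-quantile of Normal(μ,σ) is μ + z_p·σ, with z_{0.05} = -1.645 and z_{0.5} = 0.
Eliminate σ: μ = (z₂·x₁ − z₁·x₂)/(z₂ − z₁) = (0·-0.037 − (-1.645)·0.0238)/1.645 = 0.024.
Then σ = (x₂ − x₁)/(z₂ − z₁) = (0.0238 − -0.037)/1.645 = 0.037.

μ = 0.024, σ = 0.037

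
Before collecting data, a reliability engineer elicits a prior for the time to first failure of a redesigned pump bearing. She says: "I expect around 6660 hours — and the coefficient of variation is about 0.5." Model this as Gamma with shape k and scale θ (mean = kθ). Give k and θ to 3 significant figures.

For Gamma(k, scale θ): mean = kθ, variance = kθ², so CV = 1/√k.
CV = 0.5, hence k = 1/CV² = 4.
Then θ = mean/k = 6660/4 = 1660.

k ≈ 4, θ ≈ 1660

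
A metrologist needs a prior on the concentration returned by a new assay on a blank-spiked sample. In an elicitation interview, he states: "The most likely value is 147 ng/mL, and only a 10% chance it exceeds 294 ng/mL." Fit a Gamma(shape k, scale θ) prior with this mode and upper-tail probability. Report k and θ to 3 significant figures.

k ≈ 4.99, θ ≈ 36.8

Gamma(k,θ) with k>1 has mode (k−1)θ, so θ = 147/(k−1).
Need P(X < 294) = 0.9 with θ tied to k this way. Start at k = 2, θ = 147: P(X<294) ≈ 0.594.
Too low — raise k to concentrate. Iterating converges to k ≈ 4.99.
Then θ = 147/(4.99−1) ≈ 36.8.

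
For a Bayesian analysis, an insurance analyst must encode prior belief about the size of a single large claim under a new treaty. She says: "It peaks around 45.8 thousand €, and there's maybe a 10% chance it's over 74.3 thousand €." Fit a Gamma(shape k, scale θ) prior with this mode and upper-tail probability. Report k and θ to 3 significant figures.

Gamma(k,θ) with k>1 has mode (k−1)θ, so θ = 45.8/(k−1).
Need P(X < 74.3) = 0.9 with θ tied to k this way. Start at k = 2, θ = 45.8: P(X<74.3) ≈ 0.482.
Too low — raise k to concentrate. Iterating converges to k ≈ 9.04.
Then θ = 45.8/(9.04−1) ≈ 5.7.

k ≈ 9.04, θ ≈ 5.7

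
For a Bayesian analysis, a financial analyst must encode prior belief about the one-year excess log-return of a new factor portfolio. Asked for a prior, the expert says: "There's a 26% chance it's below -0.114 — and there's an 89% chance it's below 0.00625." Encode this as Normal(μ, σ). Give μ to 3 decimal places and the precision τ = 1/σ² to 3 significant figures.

μ = -0.073, τ = 242

The p-quantile of Normal(μ,σ) is μ + z_p·σ, with z_{0.26} = -0.6433 and z_{0.89} = 1.227.
Eliminate σ: μ = (z₂·x₁ − z₁·x₂)/(z₂ − z₁) = (1.227·-0.114 − (-0.6433)·0.00625)/1.87 = -0.073.
Then σ = (x₂ − x₁)/(z₂ − z₁) = (0.00625 − -0.114)/1.87 = 0.064.
Precision τ = 1/σ² = 1/0.06431² = 242.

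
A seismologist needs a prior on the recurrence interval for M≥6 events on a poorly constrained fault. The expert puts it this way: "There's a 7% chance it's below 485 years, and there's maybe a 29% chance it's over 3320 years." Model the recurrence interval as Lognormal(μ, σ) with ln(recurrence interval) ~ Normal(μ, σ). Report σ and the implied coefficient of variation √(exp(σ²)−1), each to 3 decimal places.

σ ≈ 0.948, CV ≈ 1.207

If T ~ Lognormal(μ,σ) then ln T ~ Normal(μ,σ), so the p-quantile of ln T is μ + z_p·σ.
ln(485) = 6.184 and ln(3320) = 8.108; z_{0.07} = -1.476, z_{0.71} = 0.5534.
σ = (8.108 − 6.184)/(0.5534 − (-1.476)) = 0.948.
μ = 6.184 − (-1.476)·0.948 = 7.583.
CV = √(exp(σ²)−1) = √(exp(0.8986)−1) = 1.207.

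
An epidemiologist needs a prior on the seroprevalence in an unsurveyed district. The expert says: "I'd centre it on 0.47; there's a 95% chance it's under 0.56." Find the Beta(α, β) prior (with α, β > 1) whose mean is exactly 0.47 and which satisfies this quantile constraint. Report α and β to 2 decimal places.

α ≈ 39.06, β ≈ 44.05

With mean 0.47 fixed, write α = 0.47s, β = 0.53s where s = α+β.
Need P(θ < 0.56) = 0.95 under Beta(0.47s, 0.53s). Normal approximation: (q−m)/√(m(1−m)/s) ≈ z_{0.95} = 1.64, so s ≈ 0.47·0.53·(1.64)²/(0.56−0.47)² = 83.2.
At s = 83.2: P(θ<0.56) ≈ 0.950. Adjusting to match 0.95 gives s ≈ 83.11.
So α = 0.47·83.11 ≈ 39.06, β = 0.53·83.11 ≈ 44.05.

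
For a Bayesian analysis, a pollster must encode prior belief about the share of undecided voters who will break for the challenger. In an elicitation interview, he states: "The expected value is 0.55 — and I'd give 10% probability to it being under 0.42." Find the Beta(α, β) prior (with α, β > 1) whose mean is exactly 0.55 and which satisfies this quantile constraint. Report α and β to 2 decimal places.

α ≈ 13.23, β ≈ 10.82

With mean 0.55 fixed, write α = 0.55s, β = 0.45s where s = α+β.
Need P(θ < 0.42) = 0.1 under Beta(0.55s, 0.45s). Normal approximation: (q−m)/√(m(1−m)/s) ≈ z_{0.1} = -1.28, so s ≈ 0.55·0.45·(-1.28)²/(0.42−0.55)² = 24.1.
At s = 24.1: P(θ<0.42) ≈ 0.100. Adjusting to match 0.1 gives s ≈ 24.05.
So α = 0.55·24.05 ≈ 13.23, β = 0.45·24.05 ≈ 10.82.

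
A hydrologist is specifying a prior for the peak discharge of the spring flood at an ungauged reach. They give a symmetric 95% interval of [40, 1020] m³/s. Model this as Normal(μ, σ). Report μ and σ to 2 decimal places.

A symmetric 95% interval runs μ ± z·σ with z = 1.96.
Half-width = 490, so σ = 490/1.96 = 250.00.
μ is the interval midpoint, 530.00.

μ = 530.00, σ = 250.00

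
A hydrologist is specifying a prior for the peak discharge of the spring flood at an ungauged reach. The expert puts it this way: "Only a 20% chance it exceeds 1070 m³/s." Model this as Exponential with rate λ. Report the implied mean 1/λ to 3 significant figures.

P(T > 1070.0) = e^(−λ·1070.0) = 0.2, so λ = −ln(0.2)/1070.0 = 0.0015.
Mean = 1/λ = 665 m³/s.

mean ≈ 665 m³/s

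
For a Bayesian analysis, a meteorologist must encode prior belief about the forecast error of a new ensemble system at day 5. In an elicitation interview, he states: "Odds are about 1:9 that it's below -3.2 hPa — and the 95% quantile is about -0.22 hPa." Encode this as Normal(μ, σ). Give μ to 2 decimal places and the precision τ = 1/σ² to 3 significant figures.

The p-quantile of Normal(μ,σ) is μ + z_p·σ, with z_{0.1} = -1.282 and z_{0.95} = 1.645.
Eliminate σ: μ = (z₂·x₁ − z₁·x₂)/(z₂ − z₁) = (1.645·-3.2 − (-1.282)·-0.22)/2.926 = -1.89.
Then σ = (x₂ − x₁)/(z₂ − z₁) = (-0.22 − -3.2)/2.926 = 1.02.
Precision τ = 1/σ² = 1/1.018² = 0.964.

μ = -1.89, τ = 0.964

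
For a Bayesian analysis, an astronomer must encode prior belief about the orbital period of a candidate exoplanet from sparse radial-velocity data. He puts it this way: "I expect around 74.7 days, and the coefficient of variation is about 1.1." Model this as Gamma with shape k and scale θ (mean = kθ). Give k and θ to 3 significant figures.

For Gamma(k, scale θ): mean = kθ, variance = kθ², so CV = 1/√k.
CV = 1.1, hence k = 1/CV² = 0.826.
Then θ = mean/k = 74.7/0.826 = 90.4.

k ≈ 0.826, θ ≈ 90.4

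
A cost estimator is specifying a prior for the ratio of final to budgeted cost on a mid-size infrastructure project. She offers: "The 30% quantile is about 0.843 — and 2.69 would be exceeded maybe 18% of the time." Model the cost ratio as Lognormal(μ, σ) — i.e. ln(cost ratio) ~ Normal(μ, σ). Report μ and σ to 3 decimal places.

If T ~ Lognormal(μ,σ) then ln T ~ Normal(μ,σ), so the p-quantile of ln T is μ + z_p·σ.
ln(0.843) = -0.1708 and ln(2.69) = 0.9895; z_{0.3} = -0.5244, z_{0.82} = 0.9154.
σ = (0.9895 − -0.1708)/(0.9154 − (-0.5244)) = 0.806.
μ = -0.1708 − (-0.5244)·0.806 = 0.252.

μ ≈ 0.252, σ ≈ 0.806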